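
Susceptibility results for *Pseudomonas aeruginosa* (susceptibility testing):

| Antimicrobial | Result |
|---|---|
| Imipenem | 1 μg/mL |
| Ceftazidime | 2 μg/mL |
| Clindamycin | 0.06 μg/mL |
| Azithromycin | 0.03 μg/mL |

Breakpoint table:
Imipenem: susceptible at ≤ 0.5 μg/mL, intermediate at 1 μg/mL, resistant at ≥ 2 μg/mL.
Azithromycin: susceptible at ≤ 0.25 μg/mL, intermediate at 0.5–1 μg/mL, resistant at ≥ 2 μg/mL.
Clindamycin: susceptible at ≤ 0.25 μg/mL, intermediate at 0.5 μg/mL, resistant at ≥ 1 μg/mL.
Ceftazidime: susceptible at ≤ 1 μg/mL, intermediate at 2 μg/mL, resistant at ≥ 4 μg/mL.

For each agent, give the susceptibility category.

Imipenem (1 μg/mL) = 1 μg/mL ⇒ I
Ceftazidime 2 μg/mL: = 2 μg/mL ⇒ intermediate
Clindamycin 0.06 μg/mL: ≤ 0.25 μg/mL ⇒ Susceptible
Azithromycin: 0.03 μg/mL is ≤ 0.25 μg/mL ⇒ S

I, I, S, S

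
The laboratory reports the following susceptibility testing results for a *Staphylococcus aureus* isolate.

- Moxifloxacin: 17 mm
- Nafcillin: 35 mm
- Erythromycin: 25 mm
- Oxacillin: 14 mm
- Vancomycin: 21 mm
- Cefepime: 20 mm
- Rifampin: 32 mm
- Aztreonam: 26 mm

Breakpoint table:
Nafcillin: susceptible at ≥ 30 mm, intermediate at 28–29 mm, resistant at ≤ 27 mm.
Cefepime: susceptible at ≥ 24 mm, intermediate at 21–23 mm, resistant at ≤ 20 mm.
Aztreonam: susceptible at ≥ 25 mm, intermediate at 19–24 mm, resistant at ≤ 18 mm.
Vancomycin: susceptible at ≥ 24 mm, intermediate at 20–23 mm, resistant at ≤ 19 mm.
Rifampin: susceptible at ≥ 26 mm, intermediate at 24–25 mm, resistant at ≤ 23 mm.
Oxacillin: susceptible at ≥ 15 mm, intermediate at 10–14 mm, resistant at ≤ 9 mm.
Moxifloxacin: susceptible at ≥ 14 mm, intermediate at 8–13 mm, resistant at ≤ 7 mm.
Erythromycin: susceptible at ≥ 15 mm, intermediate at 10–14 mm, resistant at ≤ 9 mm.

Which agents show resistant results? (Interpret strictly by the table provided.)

Moxifloxacin: 17 mm is ≥ 14 mm — S
Nafcillin 35 mm: ≥ 30 mm — S
Erythromycin 25 mm: ≥ 15 mm — susceptible
Oxacillin 14 mm: in 10–14 mm ⇒ Intermediate
Vancomycin (21 mm) in 20–23 mm — intermediate
Cefepime (20 mm) ≤ 20 mm — resistant
Rifampin (32 mm) ≥ 26 mm → S
Aztreonam: 26 mm is ≥ 25 mm — Susceptible

cefepime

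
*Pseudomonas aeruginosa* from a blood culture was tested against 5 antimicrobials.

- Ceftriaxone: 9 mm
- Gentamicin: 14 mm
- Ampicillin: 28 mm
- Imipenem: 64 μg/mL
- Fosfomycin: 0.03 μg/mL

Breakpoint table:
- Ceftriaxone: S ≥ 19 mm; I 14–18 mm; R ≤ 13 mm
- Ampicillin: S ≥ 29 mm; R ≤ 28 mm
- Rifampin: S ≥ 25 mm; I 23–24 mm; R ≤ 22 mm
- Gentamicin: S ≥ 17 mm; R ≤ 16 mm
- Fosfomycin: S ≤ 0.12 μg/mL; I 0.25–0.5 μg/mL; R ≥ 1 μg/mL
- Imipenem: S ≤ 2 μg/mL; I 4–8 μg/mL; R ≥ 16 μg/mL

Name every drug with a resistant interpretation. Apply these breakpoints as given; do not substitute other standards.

Ceftriaxone (9 mm) ≤ 13 mm — R
Gentamicin 14 mm: ≤ 16 mm ⇒ Resistant
Ampicillin 28 mm: ≤ 28 mm ⇒ Resistant
Imipenem (64 μg/mL) ≥ 16 μg/mL → Resistant
Fosfomycin: 0.03 μg/mL is ≤ 0.12 μg/mL ⇒ S

ceftriaxone, gentamicin, ampicillin, imipenem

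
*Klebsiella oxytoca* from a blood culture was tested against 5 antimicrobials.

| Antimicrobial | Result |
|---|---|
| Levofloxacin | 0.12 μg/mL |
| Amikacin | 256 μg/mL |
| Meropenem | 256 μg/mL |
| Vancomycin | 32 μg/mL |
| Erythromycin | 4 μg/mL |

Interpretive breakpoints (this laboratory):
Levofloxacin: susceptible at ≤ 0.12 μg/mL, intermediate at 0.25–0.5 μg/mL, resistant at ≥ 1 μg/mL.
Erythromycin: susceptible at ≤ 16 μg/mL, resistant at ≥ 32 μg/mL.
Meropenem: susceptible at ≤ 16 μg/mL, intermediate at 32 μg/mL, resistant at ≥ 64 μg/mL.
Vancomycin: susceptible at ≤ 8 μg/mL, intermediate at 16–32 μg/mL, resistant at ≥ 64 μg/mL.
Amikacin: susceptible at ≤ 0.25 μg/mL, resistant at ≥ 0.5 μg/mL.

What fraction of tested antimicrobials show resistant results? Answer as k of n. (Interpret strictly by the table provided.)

2 of 5

Levofloxacin 0.12 μg/mL: ≤ 0.12 μg/mL → susceptible
Amikacin 256 μg/mL: ≥ 0.5 μg/mL — R
Meropenem: 256 μg/mL is ≥ 64 μg/mL — R
Vancomycin: 32 μg/mL is in 16–32 μg/mL → I
Erythromycin 4 μg/mL: ≤ 16 μg/mL — susceptible
Resistant: 2/5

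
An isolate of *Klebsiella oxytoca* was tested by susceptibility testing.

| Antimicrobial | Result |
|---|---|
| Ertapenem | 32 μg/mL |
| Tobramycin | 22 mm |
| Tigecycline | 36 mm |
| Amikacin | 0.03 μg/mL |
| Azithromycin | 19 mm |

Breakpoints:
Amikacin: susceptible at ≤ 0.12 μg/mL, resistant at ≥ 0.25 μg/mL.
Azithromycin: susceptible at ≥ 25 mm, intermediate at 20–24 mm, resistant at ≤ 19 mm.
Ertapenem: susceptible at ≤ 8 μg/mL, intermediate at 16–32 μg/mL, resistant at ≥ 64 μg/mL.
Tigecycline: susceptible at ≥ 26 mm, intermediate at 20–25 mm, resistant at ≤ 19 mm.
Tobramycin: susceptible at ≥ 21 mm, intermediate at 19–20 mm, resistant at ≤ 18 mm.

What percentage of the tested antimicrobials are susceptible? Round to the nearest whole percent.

Ertapenem 32 μg/mL: in 16–32 μg/mL ⇒ I
Tobramycin: 22 mm is ≥ 21 mm — susceptible
Tigecycline 36 mm: ≥ 26 mm — susceptible
Amikacin 0.03 μg/mL: ≤ 0.12 μg/mL → Susceptible
Azithromycin 19 mm: ≤ 19 mm ⇒ resistant
Susceptible: 3/5

60%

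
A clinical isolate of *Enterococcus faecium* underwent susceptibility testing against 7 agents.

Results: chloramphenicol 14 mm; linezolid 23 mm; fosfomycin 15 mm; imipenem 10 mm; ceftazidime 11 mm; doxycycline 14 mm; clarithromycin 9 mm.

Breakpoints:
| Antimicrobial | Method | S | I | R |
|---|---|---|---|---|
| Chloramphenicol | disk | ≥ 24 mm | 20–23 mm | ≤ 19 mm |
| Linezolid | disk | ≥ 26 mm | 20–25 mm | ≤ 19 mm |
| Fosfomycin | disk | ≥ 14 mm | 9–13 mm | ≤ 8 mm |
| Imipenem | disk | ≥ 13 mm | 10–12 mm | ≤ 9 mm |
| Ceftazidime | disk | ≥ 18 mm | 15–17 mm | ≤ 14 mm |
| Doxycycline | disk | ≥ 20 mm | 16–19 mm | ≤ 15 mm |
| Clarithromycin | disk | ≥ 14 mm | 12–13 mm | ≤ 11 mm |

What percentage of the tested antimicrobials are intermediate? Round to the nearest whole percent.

29%

Chloramphenicol: 14 mm is ≤ 19 mm → Resistant
Linezolid (23 mm) in 20–25 mm → I
Fosfomycin (15 mm) ≥ 14 mm ⇒ Susceptible
Imipenem 10 mm: in 10–12 mm — Intermediate
Ceftazidime: 11 mm is ≤ 14 mm — R
Doxycycline (14 mm) ≤ 15 mm → R
Clarithromycin (9 mm) ≤ 11 mm — resistant
Intermediate: 2/7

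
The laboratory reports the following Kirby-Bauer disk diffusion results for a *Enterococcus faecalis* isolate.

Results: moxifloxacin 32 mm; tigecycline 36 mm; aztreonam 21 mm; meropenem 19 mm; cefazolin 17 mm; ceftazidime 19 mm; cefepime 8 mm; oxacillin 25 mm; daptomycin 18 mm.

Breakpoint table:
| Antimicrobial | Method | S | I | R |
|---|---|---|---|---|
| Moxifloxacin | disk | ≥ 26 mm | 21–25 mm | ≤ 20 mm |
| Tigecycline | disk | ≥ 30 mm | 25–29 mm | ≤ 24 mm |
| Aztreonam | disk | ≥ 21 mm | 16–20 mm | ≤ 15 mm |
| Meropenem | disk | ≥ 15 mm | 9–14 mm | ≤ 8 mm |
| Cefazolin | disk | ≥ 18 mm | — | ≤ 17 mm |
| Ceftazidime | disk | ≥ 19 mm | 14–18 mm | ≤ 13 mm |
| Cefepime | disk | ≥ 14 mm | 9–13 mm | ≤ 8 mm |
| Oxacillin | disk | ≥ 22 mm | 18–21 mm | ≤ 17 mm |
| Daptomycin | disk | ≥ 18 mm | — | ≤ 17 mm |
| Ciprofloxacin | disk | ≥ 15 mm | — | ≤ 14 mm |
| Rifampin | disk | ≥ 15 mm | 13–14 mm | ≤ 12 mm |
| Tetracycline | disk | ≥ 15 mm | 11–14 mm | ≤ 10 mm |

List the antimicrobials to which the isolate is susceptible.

moxifloxacin, tigecycline, aztreonam, meropenem, ceftazidime, oxacillin, daptomycin

Moxifloxacin 32 mm: ≥ 26 mm ⇒ Susceptible
Tigecycline (36 mm) ≥ 30 mm ⇒ susceptible
Aztreonam 21 mm: ≥ 21 mm — S
Meropenem (19 mm) ≥ 15 mm ⇒ susceptible
Cefazolin: 17 mm is ≤ 17 mm ⇒ R
Ceftazidime (19 mm) ≥ 19 mm — Susceptible
Cefepime: 8 mm is ≤ 8 mm → Resistant
Oxacillin 25 mm: ≥ 22 mm → Susceptible
Daptomycin (18 mm) ≥ 18 mm → Susceptible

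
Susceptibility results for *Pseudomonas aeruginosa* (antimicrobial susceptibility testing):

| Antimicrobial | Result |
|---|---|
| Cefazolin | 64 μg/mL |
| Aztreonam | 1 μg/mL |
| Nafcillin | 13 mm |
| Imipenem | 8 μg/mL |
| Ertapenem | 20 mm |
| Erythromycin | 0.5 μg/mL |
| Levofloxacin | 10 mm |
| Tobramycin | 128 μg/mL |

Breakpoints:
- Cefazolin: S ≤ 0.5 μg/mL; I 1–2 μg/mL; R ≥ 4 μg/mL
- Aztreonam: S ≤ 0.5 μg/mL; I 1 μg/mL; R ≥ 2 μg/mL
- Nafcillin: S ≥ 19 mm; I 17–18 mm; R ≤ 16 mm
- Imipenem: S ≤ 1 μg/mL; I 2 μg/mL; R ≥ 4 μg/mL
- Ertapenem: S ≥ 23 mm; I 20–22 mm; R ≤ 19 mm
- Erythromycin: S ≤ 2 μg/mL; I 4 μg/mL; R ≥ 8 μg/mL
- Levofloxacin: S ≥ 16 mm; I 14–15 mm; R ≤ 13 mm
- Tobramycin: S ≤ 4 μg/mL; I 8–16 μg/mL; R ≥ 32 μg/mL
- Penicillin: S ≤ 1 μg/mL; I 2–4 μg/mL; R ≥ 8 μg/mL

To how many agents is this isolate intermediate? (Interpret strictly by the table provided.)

2

Cefazolin: 64 μg/mL is ≥ 4 μg/mL — Resistant
Aztreonam: 1 μg/mL is = 1 μg/mL → I
Nafcillin (13 mm) ≤ 16 mm → R
Imipenem: 8 μg/mL is ≥ 4 μg/mL → R
Ertapenem: 20 mm is in 20–22 mm — intermediate
Erythromycin: 0.5 μg/mL is ≤ 2 μg/mL — S
Levofloxacin (10 mm) ≤ 13 mm ⇒ R
Tobramycin: 128 μg/mL is ≥ 32 μg/mL ⇒ resistant
Intermediate: 2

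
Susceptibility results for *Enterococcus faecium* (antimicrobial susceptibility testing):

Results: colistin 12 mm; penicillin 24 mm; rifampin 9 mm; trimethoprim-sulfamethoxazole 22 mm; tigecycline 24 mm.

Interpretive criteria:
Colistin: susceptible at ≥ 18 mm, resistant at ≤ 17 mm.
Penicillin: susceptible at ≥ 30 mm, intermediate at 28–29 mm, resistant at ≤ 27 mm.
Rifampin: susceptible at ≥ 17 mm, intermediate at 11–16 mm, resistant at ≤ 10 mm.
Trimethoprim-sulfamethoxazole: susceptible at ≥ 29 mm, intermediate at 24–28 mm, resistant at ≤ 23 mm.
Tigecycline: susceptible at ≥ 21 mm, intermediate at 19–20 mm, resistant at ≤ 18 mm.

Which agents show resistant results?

Colistin: 12 mm is ≤ 17 mm → Resistant
Penicillin: 24 mm is ≤ 27 mm → resistant
Rifampin 9 mm: ≤ 10 mm — R
Trimethoprim-sulfamethoxazole: 22 mm is ≤ 23 mm → resistant
Tigecycline (24 mm) ≥ 21 mm — Susceptible

colistin, penicillin, rifampin, trimethoprim-sulfamethoxazole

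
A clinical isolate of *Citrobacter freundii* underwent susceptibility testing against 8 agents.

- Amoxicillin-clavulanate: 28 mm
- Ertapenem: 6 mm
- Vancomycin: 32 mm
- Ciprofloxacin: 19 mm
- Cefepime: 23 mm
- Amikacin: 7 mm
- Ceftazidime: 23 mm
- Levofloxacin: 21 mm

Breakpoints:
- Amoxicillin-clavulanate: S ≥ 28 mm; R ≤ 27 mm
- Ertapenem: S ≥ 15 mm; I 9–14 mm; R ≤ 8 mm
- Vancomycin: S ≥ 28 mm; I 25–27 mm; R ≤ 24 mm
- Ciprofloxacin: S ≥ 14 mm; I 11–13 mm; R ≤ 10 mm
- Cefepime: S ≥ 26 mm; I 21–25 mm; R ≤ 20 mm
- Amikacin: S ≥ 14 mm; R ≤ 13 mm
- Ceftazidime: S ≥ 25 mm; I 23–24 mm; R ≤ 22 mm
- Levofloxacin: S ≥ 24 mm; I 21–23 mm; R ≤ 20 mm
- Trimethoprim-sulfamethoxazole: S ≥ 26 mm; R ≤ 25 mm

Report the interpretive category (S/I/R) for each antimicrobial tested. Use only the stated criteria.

Amoxicillin-clavulanate 28 mm: ≥ 28 mm → S
Ertapenem 6 mm: ≤ 8 mm ⇒ R
Vancomycin: 32 mm is ≥ 28 mm → Susceptible
Ciprofloxacin: 19 mm is ≥ 14 mm ⇒ S
Cefepime 23 mm: in 21–25 mm ⇒ I
Amikacin: 7 mm is ≤ 13 mm → R
Ceftazidime 23 mm: in 23–24 mm → intermediate
Levofloxacin (21 mm) in 21–23 mm → intermediate

S, R, S, S, I, R, I, I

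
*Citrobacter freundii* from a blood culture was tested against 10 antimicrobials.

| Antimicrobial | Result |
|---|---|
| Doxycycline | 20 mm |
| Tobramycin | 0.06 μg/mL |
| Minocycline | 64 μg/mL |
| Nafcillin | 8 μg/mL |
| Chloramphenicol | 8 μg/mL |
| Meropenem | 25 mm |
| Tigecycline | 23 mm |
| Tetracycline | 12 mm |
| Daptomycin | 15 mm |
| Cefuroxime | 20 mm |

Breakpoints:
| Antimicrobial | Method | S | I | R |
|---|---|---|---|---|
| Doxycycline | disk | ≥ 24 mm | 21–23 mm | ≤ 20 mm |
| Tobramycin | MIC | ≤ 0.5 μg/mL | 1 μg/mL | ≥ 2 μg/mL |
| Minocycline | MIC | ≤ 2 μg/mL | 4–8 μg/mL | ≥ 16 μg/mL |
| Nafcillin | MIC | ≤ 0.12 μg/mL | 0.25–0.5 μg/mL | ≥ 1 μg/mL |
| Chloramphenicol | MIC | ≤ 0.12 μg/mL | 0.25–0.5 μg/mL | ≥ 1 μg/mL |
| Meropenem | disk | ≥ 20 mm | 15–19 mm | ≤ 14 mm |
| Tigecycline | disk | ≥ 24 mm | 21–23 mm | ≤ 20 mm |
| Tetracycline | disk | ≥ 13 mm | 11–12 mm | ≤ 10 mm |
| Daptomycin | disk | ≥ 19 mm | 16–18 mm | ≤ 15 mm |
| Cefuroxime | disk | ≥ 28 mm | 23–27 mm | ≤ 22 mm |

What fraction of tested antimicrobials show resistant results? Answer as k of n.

6 of 10

Doxycycline: 20 mm is ≤ 20 mm → Resistant
Tobramycin: 0.06 μg/mL is ≤ 0.5 μg/mL → S
Minocycline: 64 μg/mL is ≥ 16 μg/mL — R
Nafcillin 8 μg/mL: ≥ 1 μg/mL ⇒ resistant
Chloramphenicol 8 μg/mL: ≥ 1 μg/mL — Resistant
Meropenem 25 mm: ≥ 20 mm — S
Tigecycline: 23 mm is in 21–23 mm ⇒ I
Tetracycline: 12 mm is in 11–12 mm — Intermediate
Daptomycin 15 mm: ≤ 15 mm — resistant
Cefuroxime 20 mm: ≤ 22 mm → resistant
Resistant: 6/10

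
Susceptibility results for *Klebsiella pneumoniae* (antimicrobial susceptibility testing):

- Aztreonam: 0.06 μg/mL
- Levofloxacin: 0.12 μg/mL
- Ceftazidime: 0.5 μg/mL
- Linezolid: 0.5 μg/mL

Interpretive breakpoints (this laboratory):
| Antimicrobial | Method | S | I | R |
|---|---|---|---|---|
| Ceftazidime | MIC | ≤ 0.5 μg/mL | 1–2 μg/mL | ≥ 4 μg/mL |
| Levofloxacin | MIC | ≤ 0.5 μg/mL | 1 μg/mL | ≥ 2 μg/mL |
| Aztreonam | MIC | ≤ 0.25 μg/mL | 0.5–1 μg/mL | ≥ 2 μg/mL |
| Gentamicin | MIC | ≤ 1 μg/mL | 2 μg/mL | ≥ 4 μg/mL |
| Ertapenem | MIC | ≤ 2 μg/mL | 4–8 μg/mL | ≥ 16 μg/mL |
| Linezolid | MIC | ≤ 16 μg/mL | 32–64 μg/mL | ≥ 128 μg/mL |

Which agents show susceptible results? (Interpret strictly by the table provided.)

aztreonam, levofloxacin, ceftazidime, linezolid

Aztreonam (0.06 μg/mL) ≤ 0.25 μg/mL → Susceptible
Levofloxacin (0.12 μg/mL) ≤ 0.5 μg/mL — susceptible
Ceftazidime (0.5 μg/mL) ≤ 0.5 μg/mL — S
Linezolid (0.5 μg/mL) ≤ 16 μg/mL → S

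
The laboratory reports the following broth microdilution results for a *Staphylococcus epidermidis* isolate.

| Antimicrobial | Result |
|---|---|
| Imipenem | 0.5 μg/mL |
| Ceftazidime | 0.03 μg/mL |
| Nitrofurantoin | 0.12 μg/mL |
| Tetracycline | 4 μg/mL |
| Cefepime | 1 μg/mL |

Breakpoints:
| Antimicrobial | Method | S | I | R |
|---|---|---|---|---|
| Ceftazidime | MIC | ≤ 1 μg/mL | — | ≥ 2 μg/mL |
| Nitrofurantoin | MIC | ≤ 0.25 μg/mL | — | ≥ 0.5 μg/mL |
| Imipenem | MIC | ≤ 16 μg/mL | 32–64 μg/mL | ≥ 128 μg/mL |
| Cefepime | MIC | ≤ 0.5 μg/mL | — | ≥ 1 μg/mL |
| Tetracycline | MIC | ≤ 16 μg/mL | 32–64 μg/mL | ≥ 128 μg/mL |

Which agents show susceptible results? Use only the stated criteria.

imipenem, ceftazidime, nitrofurantoin, tetracycline

Imipenem (0.5 μg/mL) ≤ 16 μg/mL — Susceptible
Ceftazidime: 0.03 μg/mL is ≤ 1 μg/mL ⇒ S
Nitrofurantoin (0.12 μg/mL) ≤ 0.25 μg/mL ⇒ Susceptible
Tetracycline: 4 μg/mL is ≤ 16 μg/mL — Susceptible
Cefepime: 1 μg/mL is ≥ 1 μg/mL — resistant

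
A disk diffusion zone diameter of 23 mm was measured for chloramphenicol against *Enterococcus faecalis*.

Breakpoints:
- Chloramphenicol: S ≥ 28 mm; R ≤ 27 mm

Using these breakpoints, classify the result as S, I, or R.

R

Chloramphenicol 23 mm: ≤ 27 mm ⇒ R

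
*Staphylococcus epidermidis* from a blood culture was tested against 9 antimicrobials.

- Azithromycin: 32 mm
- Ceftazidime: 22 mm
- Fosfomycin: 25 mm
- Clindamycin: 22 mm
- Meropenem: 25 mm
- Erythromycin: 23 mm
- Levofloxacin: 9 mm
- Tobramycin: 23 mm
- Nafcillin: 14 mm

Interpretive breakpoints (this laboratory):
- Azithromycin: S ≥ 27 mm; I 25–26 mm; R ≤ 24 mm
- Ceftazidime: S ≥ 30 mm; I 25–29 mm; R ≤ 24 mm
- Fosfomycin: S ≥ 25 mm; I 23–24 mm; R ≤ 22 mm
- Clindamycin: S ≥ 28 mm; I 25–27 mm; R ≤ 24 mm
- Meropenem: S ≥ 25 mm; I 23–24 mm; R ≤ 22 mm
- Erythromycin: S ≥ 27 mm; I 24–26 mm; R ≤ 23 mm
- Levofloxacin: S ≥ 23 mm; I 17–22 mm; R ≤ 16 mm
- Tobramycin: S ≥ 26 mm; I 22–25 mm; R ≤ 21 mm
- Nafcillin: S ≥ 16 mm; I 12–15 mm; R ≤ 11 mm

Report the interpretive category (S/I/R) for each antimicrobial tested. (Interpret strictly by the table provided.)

S, R, S, R, S, R, R, I, I

Azithromycin 32 mm: ≥ 27 mm ⇒ S
Ceftazidime (22 mm) ≤ 24 mm ⇒ Resistant
Fosfomycin (25 mm) ≥ 25 mm — S
Clindamycin: 22 mm is ≤ 24 mm — R
Meropenem 25 mm: ≥ 25 mm — Susceptible
Erythromycin (23 mm) ≤ 23 mm → Resistant
Levofloxacin 9 mm: ≤ 16 mm — Resistant
Tobramycin 23 mm: in 22–25 mm — intermediate
Nafcillin 14 mm: in 12–15 mm → I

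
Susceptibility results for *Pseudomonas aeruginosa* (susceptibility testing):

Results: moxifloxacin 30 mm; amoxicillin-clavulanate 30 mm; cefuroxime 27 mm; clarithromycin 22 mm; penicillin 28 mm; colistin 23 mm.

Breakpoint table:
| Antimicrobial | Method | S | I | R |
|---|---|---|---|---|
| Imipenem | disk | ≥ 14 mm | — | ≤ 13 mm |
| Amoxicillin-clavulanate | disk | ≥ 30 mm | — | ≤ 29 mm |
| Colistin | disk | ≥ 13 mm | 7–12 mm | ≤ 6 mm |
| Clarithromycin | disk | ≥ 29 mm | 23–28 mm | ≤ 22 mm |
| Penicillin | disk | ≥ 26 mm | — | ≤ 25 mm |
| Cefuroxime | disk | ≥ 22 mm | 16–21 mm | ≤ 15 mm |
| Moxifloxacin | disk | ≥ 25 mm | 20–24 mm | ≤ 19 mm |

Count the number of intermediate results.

Moxifloxacin: 30 mm is ≥ 25 mm → Susceptible
Amoxicillin-clavulanate 30 mm: ≥ 30 mm — S
Cefuroxime: 27 mm is ≥ 22 mm ⇒ susceptible
Clarithromycin: 22 mm is ≤ 22 mm ⇒ resistant
Penicillin 28 mm: ≥ 26 mm — S
Colistin (23 mm) ≥ 13 mm ⇒ S
Intermediate: 0

0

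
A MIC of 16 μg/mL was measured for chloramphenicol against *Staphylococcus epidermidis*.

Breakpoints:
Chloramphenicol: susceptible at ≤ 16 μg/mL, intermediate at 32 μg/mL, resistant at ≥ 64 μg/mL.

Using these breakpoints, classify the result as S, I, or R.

Chloramphenicol (16 μg/mL) ≤ 16 μg/mL — S

S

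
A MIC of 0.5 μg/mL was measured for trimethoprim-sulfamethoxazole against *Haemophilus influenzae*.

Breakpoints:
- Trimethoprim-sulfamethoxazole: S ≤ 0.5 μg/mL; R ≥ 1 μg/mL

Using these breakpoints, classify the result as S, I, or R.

S

Trimethoprim-sulfamethoxazole: 0.5 μg/mL is ≤ 0.5 μg/mL ⇒ Susceptible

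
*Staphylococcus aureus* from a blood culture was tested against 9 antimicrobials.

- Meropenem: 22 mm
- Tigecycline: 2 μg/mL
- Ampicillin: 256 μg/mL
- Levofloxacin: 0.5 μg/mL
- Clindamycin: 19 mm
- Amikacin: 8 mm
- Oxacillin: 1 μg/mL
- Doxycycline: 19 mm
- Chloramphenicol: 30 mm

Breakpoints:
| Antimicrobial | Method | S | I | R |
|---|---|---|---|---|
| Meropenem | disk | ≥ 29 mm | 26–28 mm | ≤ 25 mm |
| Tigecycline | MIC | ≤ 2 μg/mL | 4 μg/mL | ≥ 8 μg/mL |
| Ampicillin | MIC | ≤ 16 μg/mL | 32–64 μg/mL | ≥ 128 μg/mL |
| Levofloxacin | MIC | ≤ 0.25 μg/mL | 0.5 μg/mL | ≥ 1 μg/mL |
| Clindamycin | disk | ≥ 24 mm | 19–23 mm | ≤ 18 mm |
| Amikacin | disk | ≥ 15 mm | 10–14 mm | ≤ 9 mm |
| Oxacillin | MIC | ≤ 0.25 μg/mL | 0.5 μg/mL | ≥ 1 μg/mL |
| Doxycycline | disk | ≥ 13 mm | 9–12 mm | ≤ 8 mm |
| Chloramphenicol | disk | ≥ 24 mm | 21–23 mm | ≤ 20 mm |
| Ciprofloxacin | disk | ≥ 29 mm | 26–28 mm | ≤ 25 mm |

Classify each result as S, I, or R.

Meropenem (22 mm) ≤ 25 mm — Resistant
Tigecycline (2 μg/mL) ≤ 2 μg/mL — susceptible
Ampicillin 256 μg/mL: ≥ 128 μg/mL ⇒ resistant
Levofloxacin 0.5 μg/mL: = 0.5 μg/mL — intermediate
Clindamycin 19 mm: in 19–23 mm — I
Amikacin 8 mm: ≤ 9 mm — resistant
Oxacillin (1 μg/mL) ≥ 1 μg/mL — Resistant
Doxycycline 19 mm: ≥ 13 mm ⇒ susceptible
Chloramphenicol (30 mm) ≥ 24 mm → susceptible

R, S, R, I, I, R, R, S, S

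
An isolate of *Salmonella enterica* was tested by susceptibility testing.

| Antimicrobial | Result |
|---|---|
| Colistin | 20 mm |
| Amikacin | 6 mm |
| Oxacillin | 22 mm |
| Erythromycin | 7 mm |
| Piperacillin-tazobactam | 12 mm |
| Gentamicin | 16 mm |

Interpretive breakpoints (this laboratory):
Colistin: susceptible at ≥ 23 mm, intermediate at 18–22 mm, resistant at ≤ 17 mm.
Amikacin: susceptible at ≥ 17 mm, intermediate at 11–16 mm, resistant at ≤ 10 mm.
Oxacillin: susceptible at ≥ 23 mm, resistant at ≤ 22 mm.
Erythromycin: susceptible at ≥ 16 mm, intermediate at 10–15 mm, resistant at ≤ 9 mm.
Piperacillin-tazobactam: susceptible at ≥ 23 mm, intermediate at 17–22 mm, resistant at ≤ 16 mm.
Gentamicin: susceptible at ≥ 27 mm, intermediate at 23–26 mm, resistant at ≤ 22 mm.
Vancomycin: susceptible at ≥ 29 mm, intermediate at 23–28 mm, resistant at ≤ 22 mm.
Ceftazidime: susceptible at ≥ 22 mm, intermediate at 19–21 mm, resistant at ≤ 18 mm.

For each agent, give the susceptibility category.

I, R, R, R, R, R

Colistin (20 mm) in 18–22 mm → Intermediate
Amikacin: 6 mm is ≤ 10 mm ⇒ resistant
Oxacillin: 22 mm is ≤ 22 mm — resistant
Erythromycin (7 mm) ≤ 9 mm → Resistant
Piperacillin-tazobactam: 12 mm is ≤ 16 mm — R
Gentamicin: 16 mm is ≤ 22 mm ⇒ Resistant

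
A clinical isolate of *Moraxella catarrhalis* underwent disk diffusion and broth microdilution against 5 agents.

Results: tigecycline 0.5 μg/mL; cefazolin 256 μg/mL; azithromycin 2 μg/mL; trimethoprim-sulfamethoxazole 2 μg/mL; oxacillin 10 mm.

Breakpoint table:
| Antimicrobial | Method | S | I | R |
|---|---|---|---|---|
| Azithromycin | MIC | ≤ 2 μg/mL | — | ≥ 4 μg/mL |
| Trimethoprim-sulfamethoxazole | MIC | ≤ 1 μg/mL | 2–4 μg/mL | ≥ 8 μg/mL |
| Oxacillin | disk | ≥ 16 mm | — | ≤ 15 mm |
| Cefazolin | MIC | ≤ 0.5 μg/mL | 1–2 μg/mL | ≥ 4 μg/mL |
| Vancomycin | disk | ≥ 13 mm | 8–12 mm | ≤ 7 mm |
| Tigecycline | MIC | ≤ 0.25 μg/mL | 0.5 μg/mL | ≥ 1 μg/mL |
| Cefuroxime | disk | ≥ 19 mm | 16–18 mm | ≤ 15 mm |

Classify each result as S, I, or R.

Tigecycline: 0.5 μg/mL is = 0.5 μg/mL — intermediate
Cefazolin 256 μg/mL: ≥ 4 μg/mL — Resistant
Azithromycin (2 μg/mL) ≤ 2 μg/mL → Susceptible
Trimethoprim-sulfamethoxazole (2 μg/mL) in 2–4 μg/mL → intermediate
Oxacillin: 10 mm is ≤ 15 mm ⇒ Resistant

I, R, S, I, R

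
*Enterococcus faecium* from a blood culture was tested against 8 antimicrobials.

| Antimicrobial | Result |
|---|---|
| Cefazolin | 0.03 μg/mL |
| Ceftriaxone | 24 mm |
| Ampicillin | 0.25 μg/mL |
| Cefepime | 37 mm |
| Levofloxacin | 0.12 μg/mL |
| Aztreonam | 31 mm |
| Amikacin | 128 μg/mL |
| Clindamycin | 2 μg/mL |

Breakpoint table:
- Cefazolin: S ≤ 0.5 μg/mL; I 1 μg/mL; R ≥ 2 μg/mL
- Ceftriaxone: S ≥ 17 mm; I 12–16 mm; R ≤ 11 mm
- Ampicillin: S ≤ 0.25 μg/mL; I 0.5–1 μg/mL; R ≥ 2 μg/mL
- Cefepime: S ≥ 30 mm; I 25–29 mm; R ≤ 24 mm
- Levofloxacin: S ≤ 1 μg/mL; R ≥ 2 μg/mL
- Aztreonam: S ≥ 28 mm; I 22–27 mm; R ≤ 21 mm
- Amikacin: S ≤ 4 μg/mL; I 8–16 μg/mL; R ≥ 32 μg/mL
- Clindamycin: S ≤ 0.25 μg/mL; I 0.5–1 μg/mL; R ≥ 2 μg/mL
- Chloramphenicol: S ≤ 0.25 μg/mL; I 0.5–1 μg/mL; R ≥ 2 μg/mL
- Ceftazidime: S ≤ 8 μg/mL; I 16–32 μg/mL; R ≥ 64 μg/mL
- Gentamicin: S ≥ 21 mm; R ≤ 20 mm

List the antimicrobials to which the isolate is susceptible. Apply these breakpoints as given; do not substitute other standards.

Cefazolin 0.03 μg/mL: ≤ 0.5 μg/mL → susceptible
Ceftriaxone: 24 mm is ≥ 17 mm ⇒ susceptible
Ampicillin 0.25 μg/mL: ≤ 0.25 μg/mL — S
Cefepime: 37 mm is ≥ 30 mm — susceptible
Levofloxacin: 0.12 μg/mL is ≤ 1 μg/mL ⇒ susceptible
Aztreonam: 31 mm is ≥ 28 mm ⇒ S
Amikacin: 128 μg/mL is ≥ 32 μg/mL → Resistant
Clindamycin 2 μg/mL: ≥ 2 μg/mL → Resistant

cefazolin, ceftriaxone, ampicillin, cefepime, levofloxacin, aztreonam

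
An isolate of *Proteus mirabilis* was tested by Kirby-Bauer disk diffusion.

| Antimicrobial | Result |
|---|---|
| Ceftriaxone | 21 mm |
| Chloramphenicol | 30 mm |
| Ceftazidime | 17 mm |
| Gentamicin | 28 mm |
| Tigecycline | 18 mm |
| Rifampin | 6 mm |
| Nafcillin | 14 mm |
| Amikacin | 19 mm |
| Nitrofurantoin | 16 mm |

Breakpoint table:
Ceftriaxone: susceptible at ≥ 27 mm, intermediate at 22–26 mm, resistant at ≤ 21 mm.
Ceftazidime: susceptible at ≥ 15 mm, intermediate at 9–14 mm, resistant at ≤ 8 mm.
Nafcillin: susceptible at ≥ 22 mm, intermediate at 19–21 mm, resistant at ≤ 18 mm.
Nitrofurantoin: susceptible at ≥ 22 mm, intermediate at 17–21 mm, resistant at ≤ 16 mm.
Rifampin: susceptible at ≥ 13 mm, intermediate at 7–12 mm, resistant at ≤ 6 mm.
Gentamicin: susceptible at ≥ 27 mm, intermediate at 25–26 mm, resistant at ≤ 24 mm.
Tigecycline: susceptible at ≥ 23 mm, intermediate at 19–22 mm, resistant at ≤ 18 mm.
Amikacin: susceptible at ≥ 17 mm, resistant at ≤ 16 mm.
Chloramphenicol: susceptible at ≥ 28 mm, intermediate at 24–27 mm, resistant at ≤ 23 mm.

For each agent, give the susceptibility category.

Ceftriaxone (21 mm) ≤ 21 mm — R
Chloramphenicol (30 mm) ≥ 28 mm ⇒ Susceptible
Ceftazidime: 17 mm is ≥ 15 mm ⇒ Susceptible
Gentamicin (28 mm) ≥ 27 mm → Susceptible
Tigecycline (18 mm) ≤ 18 mm → Resistant
Rifampin (6 mm) ≤ 6 mm → R
Nafcillin (14 mm) ≤ 18 mm — R
Amikacin: 19 mm is ≥ 17 mm — susceptible
Nitrofurantoin 16 mm: ≤ 16 mm → R

R, S, S, S, R, R, R, S, R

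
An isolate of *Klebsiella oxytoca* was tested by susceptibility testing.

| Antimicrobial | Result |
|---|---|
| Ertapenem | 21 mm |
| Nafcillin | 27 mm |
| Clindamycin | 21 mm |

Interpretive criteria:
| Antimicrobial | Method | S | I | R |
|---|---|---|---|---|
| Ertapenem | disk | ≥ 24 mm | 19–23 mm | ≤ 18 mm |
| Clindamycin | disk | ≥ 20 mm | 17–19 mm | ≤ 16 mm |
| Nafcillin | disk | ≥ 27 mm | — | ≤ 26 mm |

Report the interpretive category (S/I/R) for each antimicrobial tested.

Ertapenem: 21 mm is in 19–23 mm → Intermediate
Nafcillin: 27 mm is ≥ 27 mm — Susceptible
Clindamycin (21 mm) ≥ 20 mm — S

I, S, S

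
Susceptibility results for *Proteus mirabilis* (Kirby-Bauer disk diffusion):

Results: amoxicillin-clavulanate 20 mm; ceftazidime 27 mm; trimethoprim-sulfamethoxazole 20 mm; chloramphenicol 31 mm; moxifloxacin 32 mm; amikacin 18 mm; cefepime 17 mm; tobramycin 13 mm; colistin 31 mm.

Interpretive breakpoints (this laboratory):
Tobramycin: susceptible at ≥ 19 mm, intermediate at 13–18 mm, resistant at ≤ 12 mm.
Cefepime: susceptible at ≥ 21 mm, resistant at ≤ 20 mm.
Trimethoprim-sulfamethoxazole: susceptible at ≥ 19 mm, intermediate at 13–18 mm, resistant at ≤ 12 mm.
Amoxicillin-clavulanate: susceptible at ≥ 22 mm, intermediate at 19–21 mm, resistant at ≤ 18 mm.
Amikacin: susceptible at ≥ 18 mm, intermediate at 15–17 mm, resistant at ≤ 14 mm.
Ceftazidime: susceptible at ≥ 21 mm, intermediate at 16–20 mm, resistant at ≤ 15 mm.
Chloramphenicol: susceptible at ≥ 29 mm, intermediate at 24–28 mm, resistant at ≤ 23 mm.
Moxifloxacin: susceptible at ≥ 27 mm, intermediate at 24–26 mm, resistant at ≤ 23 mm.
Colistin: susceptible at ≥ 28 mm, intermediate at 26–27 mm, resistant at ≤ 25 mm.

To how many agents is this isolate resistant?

Amoxicillin-clavulanate: 20 mm is in 19–21 mm ⇒ Intermediate
Ceftazidime 27 mm: ≥ 21 mm — S
Trimethoprim-sulfamethoxazole (20 mm) ≥ 19 mm ⇒ Susceptible
Chloramphenicol (31 mm) ≥ 29 mm → Susceptible
Moxifloxacin (32 mm) ≥ 27 mm — susceptible
Amikacin: 18 mm is ≥ 18 mm — susceptible
Cefepime (17 mm) ≤ 20 mm — resistant
Tobramycin (13 mm) in 13–18 mm → intermediate
Colistin (31 mm) ≥ 28 mm ⇒ Susceptible
Resistant: 1

1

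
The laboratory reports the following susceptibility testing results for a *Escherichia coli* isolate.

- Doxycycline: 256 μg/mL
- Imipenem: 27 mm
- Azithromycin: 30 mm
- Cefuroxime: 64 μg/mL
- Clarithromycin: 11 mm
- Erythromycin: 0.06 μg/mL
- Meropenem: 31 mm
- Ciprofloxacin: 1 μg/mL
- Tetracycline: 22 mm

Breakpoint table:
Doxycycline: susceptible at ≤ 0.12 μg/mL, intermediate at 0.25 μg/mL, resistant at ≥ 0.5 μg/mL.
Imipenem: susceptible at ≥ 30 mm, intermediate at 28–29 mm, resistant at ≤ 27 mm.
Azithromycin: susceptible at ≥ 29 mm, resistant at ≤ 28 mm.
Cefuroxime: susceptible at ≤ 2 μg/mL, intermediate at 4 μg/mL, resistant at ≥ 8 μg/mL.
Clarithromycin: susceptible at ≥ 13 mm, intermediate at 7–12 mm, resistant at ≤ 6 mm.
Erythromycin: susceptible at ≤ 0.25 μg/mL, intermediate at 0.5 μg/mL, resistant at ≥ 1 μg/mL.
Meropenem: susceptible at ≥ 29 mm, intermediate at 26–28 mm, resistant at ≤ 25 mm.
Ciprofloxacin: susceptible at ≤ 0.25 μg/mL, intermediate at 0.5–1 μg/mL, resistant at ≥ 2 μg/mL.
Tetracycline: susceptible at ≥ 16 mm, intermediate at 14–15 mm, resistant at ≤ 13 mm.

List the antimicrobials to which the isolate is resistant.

Doxycycline 256 μg/mL: ≥ 0.5 μg/mL ⇒ R
Imipenem 27 mm: ≤ 27 mm ⇒ resistant
Azithromycin (30 mm) ≥ 29 mm ⇒ susceptible
Cefuroxime (64 μg/mL) ≥ 8 μg/mL — R
Clarithromycin 11 mm: in 7–12 mm ⇒ intermediate
Erythromycin 0.06 μg/mL: ≤ 0.25 μg/mL → susceptible
Meropenem 31 mm: ≥ 29 mm ⇒ Susceptible
Ciprofloxacin: 1 μg/mL is in 0.5–1 μg/mL → intermediate
Tetracycline (22 mm) ≥ 16 mm → S

doxycycline, imipenem, cefuroxime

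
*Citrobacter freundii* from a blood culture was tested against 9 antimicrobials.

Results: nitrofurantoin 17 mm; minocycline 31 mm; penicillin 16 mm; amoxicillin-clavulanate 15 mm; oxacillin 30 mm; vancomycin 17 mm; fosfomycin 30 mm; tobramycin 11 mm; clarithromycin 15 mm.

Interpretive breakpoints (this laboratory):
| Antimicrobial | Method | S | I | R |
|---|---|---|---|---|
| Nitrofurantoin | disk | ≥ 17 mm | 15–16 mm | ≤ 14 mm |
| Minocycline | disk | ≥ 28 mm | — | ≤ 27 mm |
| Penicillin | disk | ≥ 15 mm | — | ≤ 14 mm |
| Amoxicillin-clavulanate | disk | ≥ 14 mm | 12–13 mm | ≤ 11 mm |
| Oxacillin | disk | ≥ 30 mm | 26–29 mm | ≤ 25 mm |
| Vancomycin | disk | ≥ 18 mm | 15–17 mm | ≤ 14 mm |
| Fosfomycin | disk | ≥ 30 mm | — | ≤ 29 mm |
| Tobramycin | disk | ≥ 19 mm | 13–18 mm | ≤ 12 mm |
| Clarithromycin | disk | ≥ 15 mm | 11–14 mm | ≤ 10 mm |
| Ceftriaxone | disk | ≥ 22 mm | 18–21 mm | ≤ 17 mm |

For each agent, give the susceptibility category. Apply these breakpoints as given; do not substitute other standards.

Nitrofurantoin: 17 mm is ≥ 17 mm ⇒ S
Minocycline: 31 mm is ≥ 28 mm → Susceptible
Penicillin (16 mm) ≥ 15 mm ⇒ S
Amoxicillin-clavulanate 15 mm: ≥ 14 mm → S
Oxacillin 30 mm: ≥ 30 mm → S
Vancomycin (17 mm) in 15–17 mm — Intermediate
Fosfomycin 30 mm: ≥ 30 mm — susceptible
Tobramycin: 11 mm is ≤ 12 mm → R
Clarithromycin (15 mm) ≥ 15 mm — S

S, S, S, S, S, I, S, R, S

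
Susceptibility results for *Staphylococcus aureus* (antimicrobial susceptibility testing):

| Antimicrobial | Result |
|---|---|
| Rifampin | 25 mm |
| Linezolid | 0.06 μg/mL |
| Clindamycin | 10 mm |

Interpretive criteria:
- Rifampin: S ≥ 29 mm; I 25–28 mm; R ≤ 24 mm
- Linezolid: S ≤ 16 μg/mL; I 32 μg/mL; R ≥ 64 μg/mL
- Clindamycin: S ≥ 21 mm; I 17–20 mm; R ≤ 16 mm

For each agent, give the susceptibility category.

Rifampin 25 mm: in 25–28 mm — I
Linezolid (0.06 μg/mL) ≤ 16 μg/mL ⇒ S
Clindamycin 10 mm: ≤ 16 mm — resistant

I, S, R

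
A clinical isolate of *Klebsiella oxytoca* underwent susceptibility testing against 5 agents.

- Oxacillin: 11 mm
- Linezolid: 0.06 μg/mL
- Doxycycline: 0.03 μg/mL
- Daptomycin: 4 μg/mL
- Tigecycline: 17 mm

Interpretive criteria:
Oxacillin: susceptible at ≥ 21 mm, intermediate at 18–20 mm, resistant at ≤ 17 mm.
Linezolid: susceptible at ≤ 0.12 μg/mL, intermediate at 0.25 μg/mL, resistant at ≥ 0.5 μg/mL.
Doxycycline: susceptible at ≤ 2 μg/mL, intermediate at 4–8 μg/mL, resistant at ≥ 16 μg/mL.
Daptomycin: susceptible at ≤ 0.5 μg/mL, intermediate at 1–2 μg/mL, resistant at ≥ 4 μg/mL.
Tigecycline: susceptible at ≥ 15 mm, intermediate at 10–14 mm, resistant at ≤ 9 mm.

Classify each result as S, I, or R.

R, S, S, R, S

Oxacillin (11 mm) ≤ 17 mm — Resistant
Linezolid: 0.06 μg/mL is ≤ 0.12 μg/mL — S
Doxycycline (0.03 μg/mL) ≤ 2 μg/mL → Susceptible
Daptomycin (4 μg/mL) ≥ 4 μg/mL ⇒ R
Tigecycline (17 mm) ≥ 15 mm → S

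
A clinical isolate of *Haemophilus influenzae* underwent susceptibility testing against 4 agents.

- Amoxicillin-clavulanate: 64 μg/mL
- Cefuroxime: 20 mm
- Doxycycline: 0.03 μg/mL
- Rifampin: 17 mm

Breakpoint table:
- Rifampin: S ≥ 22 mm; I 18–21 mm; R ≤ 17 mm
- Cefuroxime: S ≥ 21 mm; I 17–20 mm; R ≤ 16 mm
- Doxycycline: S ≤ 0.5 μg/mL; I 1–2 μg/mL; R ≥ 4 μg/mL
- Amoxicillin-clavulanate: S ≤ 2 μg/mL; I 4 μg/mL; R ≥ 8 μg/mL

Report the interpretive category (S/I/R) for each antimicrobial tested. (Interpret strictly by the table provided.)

R, I, S, R

Amoxicillin-clavulanate: 64 μg/mL is ≥ 8 μg/mL ⇒ resistant
Cefuroxime 20 mm: in 17–20 mm — intermediate
Doxycycline (0.03 μg/mL) ≤ 0.5 μg/mL → S
Rifampin: 17 mm is ≤ 17 mm → resistant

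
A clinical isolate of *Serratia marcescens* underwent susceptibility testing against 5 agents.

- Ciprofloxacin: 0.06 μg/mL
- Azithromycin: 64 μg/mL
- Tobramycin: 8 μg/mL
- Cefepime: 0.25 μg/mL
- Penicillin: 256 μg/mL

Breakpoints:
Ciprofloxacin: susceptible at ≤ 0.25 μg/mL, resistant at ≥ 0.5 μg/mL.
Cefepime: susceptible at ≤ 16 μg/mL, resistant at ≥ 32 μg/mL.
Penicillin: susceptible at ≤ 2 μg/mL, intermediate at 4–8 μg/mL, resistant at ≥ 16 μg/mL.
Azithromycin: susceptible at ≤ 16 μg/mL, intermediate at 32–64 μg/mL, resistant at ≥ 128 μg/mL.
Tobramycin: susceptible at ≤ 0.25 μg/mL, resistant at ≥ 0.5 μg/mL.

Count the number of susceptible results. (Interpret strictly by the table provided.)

Ciprofloxacin: 0.06 μg/mL is ≤ 0.25 μg/mL → susceptible
Azithromycin (64 μg/mL) in 32–64 μg/mL ⇒ intermediate
Tobramycin (8 μg/mL) ≥ 0.5 μg/mL → Resistant
Cefepime (0.25 μg/mL) ≤ 16 μg/mL → Susceptible
Penicillin (256 μg/mL) ≥ 16 μg/mL — Resistant
Susceptible: 2

2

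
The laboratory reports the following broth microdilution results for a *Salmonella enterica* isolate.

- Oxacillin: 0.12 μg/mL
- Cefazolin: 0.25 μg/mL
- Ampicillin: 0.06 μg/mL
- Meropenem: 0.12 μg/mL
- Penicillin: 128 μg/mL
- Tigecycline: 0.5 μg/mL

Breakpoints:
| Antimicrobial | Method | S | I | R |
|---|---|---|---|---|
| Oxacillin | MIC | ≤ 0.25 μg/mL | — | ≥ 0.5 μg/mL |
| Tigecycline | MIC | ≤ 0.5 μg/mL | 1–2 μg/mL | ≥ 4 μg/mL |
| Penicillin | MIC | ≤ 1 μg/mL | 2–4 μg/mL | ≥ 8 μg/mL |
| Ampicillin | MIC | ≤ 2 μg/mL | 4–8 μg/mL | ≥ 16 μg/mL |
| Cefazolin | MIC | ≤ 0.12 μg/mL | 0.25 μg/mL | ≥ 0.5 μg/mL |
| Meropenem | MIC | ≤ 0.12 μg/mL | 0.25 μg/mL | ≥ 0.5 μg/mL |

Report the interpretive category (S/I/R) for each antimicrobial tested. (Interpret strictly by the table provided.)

Oxacillin (0.12 μg/mL) ≤ 0.25 μg/mL → susceptible
Cefazolin 0.25 μg/mL: = 0.25 μg/mL ⇒ Intermediate
Ampicillin 0.06 μg/mL: ≤ 2 μg/mL → Susceptible
Meropenem: 0.12 μg/mL is ≤ 0.12 μg/mL — S
Penicillin 128 μg/mL: ≥ 8 μg/mL ⇒ resistant
Tigecycline (0.5 μg/mL) ≤ 0.5 μg/mL ⇒ S

S, I, S, S, R, S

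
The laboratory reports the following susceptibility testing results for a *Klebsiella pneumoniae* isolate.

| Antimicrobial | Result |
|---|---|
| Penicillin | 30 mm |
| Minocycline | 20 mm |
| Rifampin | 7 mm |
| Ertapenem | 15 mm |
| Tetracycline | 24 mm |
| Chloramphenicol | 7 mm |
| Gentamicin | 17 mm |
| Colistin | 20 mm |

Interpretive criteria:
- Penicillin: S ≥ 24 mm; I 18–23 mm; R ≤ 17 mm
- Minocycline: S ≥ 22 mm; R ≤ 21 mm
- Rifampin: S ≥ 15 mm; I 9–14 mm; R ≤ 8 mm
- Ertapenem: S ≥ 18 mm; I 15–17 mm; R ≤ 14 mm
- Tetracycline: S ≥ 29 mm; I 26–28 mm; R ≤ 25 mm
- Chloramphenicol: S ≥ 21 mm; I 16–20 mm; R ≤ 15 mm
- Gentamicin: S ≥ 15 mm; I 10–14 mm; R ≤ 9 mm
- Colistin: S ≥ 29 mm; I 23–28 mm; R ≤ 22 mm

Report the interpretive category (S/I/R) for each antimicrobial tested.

S, R, R, I, R, R, S, R

Penicillin (30 mm) ≥ 24 mm — susceptible
Minocycline: 20 mm is ≤ 21 mm ⇒ R
Rifampin: 7 mm is ≤ 8 mm ⇒ resistant
Ertapenem: 15 mm is in 15–17 mm — intermediate
Tetracycline: 24 mm is ≤ 25 mm ⇒ Resistant
Chloramphenicol 7 mm: ≤ 15 mm → Resistant
Gentamicin (17 mm) ≥ 15 mm ⇒ S
Colistin: 20 mm is ≤ 22 mm ⇒ Resistant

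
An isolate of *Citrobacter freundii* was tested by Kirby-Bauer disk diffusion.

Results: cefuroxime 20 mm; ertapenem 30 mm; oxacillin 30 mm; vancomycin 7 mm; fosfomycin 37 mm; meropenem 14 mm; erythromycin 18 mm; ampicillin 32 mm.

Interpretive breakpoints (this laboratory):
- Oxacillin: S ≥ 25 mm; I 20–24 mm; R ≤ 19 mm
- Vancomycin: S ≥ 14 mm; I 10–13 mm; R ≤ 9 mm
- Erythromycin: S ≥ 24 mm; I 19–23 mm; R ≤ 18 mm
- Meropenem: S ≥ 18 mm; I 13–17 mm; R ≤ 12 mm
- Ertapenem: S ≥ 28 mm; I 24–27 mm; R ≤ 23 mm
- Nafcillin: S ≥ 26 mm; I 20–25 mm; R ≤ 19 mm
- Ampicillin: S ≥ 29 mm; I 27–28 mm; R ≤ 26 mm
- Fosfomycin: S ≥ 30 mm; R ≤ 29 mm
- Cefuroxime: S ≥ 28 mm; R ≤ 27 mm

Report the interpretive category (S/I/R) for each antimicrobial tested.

R, S, S, R, S, I, R, S

Cefuroxime 20 mm: ≤ 27 mm ⇒ R
Ertapenem: 30 mm is ≥ 28 mm — S
Oxacillin (30 mm) ≥ 25 mm → S
Vancomycin (7 mm) ≤ 9 mm → resistant
Fosfomycin 37 mm: ≥ 30 mm → susceptible
Meropenem: 14 mm is in 13–17 mm → Intermediate
Erythromycin: 18 mm is ≤ 18 mm ⇒ resistant
Ampicillin 32 mm: ≥ 29 mm ⇒ Susceptible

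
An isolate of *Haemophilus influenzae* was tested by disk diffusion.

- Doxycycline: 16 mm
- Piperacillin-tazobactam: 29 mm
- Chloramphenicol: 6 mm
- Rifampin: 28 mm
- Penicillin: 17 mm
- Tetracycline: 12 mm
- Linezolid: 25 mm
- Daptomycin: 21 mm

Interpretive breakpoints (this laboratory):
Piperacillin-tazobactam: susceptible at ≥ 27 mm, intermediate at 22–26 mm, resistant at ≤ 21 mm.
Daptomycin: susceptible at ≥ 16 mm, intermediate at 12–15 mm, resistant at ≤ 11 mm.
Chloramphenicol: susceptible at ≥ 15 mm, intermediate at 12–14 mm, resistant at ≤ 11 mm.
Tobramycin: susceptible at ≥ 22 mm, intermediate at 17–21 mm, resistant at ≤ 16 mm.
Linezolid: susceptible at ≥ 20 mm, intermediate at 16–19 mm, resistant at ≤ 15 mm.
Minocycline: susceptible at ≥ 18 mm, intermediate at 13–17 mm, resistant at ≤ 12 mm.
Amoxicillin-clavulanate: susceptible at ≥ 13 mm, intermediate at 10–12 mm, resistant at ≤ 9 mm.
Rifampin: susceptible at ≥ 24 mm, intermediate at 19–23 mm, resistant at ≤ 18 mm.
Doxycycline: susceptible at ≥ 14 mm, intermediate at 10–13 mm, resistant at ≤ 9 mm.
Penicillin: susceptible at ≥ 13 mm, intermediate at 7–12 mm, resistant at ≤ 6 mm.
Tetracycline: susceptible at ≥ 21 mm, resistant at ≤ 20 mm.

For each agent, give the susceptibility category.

Doxycycline (16 mm) ≥ 14 mm — Susceptible
Piperacillin-tazobactam 29 mm: ≥ 27 mm → susceptible
Chloramphenicol (6 mm) ≤ 11 mm — Resistant
Rifampin 28 mm: ≥ 24 mm ⇒ Susceptible
Penicillin 17 mm: ≥ 13 mm ⇒ Susceptible
Tetracycline (12 mm) ≤ 20 mm → Resistant
Linezolid: 25 mm is ≥ 20 mm → Susceptible
Daptomycin 21 mm: ≥ 16 mm ⇒ susceptible

S, S, R, S, S, R, S, S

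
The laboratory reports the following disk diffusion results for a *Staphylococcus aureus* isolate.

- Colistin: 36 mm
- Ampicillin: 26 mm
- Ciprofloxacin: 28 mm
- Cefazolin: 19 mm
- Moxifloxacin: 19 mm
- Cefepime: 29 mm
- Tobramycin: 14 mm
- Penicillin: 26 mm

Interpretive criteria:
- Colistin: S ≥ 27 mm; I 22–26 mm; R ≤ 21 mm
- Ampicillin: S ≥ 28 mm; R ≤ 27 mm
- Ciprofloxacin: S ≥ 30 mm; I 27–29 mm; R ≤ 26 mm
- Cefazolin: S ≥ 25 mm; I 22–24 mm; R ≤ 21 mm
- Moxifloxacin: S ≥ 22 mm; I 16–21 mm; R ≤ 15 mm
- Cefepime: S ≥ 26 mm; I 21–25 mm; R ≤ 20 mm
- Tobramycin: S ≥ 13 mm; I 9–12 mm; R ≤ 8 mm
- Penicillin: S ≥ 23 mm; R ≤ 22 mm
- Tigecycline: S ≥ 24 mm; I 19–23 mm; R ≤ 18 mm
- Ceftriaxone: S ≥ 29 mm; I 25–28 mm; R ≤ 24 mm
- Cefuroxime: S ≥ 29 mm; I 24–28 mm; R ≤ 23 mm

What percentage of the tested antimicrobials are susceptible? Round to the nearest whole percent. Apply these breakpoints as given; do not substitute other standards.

Colistin: 36 mm is ≥ 27 mm — S
Ampicillin 26 mm: ≤ 27 mm ⇒ R
Ciprofloxacin: 28 mm is in 27–29 mm ⇒ intermediate
Cefazolin 19 mm: ≤ 21 mm ⇒ resistant
Moxifloxacin: 19 mm is in 16–21 mm ⇒ intermediate
Cefepime: 29 mm is ≥ 26 mm → S
Tobramycin 14 mm: ≥ 13 mm ⇒ S
Penicillin (26 mm) ≥ 23 mm → Susceptible
Susceptible: 4/8

50%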